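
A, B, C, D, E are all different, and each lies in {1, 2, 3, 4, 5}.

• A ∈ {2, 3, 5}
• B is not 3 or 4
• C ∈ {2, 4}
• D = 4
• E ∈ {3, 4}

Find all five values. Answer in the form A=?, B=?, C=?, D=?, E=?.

A=5, B=1, C=2, D=4, E=3

D's domain is down to {4}, so D = 4. Remove 4 from C, E.
That leaves E = 3. Remove 3 from A.
C's domain is down to {2}, so C = 2. Remove 2 from A, B.
A has just one choice, so A = 5. Eliminate 5 elsewhere: B.
B's domain is down to {1}, so B = 1.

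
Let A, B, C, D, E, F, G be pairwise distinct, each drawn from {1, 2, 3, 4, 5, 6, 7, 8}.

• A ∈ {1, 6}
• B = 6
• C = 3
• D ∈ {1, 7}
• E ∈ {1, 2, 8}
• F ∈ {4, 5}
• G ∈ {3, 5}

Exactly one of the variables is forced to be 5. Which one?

B must be 6 (only option left). Remove 6 from A.
C has just one choice, so C = 3. Eliminate 3 elsewhere: G.
So 5 goes to G.

G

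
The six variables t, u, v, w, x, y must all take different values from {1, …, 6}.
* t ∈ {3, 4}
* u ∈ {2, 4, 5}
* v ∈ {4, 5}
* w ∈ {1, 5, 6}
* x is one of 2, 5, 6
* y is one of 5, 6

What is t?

3

The 6 variables draw from only 6 values {1, 2, 3, 4, 5, 6}, so each is used; only w can be 1, hence w = 1.
The 5 still-open variables draw from only 5 values {2, 3, 4, 5, 6}, so each is used; only t can be 3, hence t = 3.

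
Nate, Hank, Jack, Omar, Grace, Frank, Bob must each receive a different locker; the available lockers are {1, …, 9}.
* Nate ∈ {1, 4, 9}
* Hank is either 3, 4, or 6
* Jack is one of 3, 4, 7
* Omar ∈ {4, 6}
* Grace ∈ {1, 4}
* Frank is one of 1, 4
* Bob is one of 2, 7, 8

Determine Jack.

7

Grace and Frank share exactly the 2 values {1, 4}; by pigeonhole those values go to them, so strike 1, 4 from Nate, Hank, Jack, Omar.
That leaves Nate = 9.
Omar's domain is down to {6}, so Omar = 6. Eliminate 6 elsewhere: Hank.
Hank must be 3 (only option left). So Jack can't be 3.
So Jack = 7.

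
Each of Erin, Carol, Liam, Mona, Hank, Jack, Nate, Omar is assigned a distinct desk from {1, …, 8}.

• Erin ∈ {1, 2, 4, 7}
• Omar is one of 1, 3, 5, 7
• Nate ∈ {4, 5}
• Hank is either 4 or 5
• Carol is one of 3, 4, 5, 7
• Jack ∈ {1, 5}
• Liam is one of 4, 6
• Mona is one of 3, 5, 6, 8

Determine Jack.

The 8 variables draw from only 8 values {1, 2, 3, 4, 5, 6, 7, 8}, so each is used; only Erin can be 2, hence Erin = 2.
The 7 still-open variables draw from only 7 values {1, 3, 4, 5, 6, 7, 8}, so each is used; only Mona can be 8, hence Mona = 8.
Among the 6 still-open variables, 6 fits only Liam (and all 6 values in {1, 3, 4, 5, 6, 7} must be used), so Liam = 6.
The 2 variables Hank and Nate are confined to {4, 5}, which locks those values in; drop them from Carol, Jack, Omar.
So Jack = 1.

1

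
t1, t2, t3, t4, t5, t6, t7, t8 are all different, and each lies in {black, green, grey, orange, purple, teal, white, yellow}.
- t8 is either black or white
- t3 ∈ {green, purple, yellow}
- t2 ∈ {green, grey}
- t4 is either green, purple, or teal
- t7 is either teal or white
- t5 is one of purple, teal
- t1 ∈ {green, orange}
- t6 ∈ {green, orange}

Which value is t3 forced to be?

The 8 variables draw from only 8 values {black, green, grey, orange, purple, teal, white, yellow}, so each is used; only t8 can be black, hence t8 = black.
The 7 still-open variables together cover exactly {green, grey, orange, purple, teal, white, yellow} — 7 values for 7 variables — and grey appears only in t2's list, so t2 = grey.
The 6 still-open variables draw from only 6 values {green, orange, purple, teal, white, yellow}, so each is used; only t7 can be white, hence t7 = white.
Among the 5 still-open variables, yellow fits only t3 (and all 5 values in {green, orange, purple, teal, yellow} must be used), so t3 = yellow.

yellow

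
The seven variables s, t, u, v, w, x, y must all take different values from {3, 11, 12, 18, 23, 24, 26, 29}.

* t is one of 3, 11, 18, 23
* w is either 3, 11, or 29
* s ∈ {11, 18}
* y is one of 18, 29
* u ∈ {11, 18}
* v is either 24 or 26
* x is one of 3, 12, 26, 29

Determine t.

s and u between them cover only {11, 18} — a naked pair. Remove those values from t, w, y.
That leaves y = 29. So w, x can't be 29.
w must be 3 (only option left). Strike 3 from t, x.
So t = 23.

23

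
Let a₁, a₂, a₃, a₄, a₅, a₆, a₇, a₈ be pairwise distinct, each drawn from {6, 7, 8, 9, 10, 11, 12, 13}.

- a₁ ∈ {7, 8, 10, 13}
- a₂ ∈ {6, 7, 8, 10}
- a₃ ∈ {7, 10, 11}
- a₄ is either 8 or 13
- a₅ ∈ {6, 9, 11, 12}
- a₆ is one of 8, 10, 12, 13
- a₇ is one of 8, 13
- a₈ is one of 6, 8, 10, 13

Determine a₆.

The 8 variables draw from only 8 values {6, 7, 8, 9, 10, 11, 12, 13}, so each is used; only a₅ can be 9, hence a₅ = 9.
Among the 7 still-open variables, 11 fits only a₃ (and all 7 values in {6, 7, 8, 10, 11, 12, 13} must be used), so a₃ = 11.
The 6 still-open variables draw from only 6 values {6, 7, 8, 10, 12, 13}, so each is used; only a₆ can be 12, hence a₆ = 12.

12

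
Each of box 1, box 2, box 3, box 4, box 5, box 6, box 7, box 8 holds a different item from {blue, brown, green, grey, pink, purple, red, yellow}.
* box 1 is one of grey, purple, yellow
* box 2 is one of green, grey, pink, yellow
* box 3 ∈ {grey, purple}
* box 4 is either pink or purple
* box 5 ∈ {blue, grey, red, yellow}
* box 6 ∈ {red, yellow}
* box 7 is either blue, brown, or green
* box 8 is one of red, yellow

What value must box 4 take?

The 8 variables draw from only 8 values {blue, brown, green, grey, pink, purple, red, yellow}, so each is used; only box 7 can be brown, hence box 7 = brown.
Among the 7 still-open variables, blue fits only box 5 (and all 7 values in {blue, green, grey, pink, purple, red, yellow} must be used), so box 5 = blue.
The 6 still-open variables draw from only 6 values {green, grey, pink, purple, red, yellow}, so each is used; only box 2 can be green, hence box 2 = green.
The 5 still-open variables draw from only 5 values {grey, pink, purple, red, yellow}, so each is used; only box 4 can be pink, hence box 4 = pink.

pink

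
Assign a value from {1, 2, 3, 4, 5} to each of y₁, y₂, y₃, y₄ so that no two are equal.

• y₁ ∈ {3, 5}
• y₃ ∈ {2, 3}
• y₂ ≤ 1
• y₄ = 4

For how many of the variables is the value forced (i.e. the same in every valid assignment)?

2

y₂ has just one choice, so y₂ = 1.
That leaves y₄ = 4.
Determined: y₂=1, y₄=4. The other variables each still have more than one consistent value. That makes 2.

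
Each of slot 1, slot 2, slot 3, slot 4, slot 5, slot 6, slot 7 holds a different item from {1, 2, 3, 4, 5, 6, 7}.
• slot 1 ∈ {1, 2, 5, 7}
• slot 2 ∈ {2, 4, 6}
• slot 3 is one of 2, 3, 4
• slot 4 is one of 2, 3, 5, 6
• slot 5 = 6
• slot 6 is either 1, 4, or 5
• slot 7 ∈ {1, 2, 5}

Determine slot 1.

7

slot 5's domain is down to {6}, so slot 5 = 6. Remove 6 from slot 2, slot 4.
The 6 still-open variables draw from only 6 values {1, 2, 3, 4, 5, 7}, so each is used; only slot 1 can be 7, hence slot 1 = 7.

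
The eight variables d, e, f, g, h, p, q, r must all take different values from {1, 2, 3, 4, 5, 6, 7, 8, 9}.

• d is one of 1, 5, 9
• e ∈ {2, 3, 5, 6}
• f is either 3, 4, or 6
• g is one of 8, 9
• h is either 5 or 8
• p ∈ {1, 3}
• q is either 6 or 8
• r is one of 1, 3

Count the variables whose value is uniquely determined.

3

The 8 variables draw from only 8 values {1, 2, 3, 4, 5, 6, 8, 9}, so each is used; only e can be 2, hence e = 2.
Among the 7 still-open variables, 4 fits only f (and all 7 values in {1, 3, 4, 5, 6, 8, 9} must be used), so f = 4.
Among the 6 still-open variables, 6 fits only q (and all 6 values in {1, 3, 5, 6, 8, 9} must be used), so q = 6.
The 2 variables p and r are confined to {1, 3}, which locks those values in; drop them from d.
Determined: e=2, f=4, q=6. The other variables each still have more than one consistent value. That makes 3.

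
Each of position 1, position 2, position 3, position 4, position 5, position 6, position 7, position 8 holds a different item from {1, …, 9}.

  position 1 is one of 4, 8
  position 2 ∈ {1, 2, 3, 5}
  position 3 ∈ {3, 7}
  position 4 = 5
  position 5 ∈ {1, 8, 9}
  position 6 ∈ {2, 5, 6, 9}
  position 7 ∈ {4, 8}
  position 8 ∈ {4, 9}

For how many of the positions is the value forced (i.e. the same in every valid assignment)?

3

position 4's domain is down to {5}, so position 4 = 5. Remove 5 from position 2, position 6.
The 2 variables position 1 and position 7 are confined to {4, 8}, which locks those values in; drop them from position 5, position 8.
That leaves position 8 = 9. Eliminate 9 elsewhere: position 5, position 6.
position 5's domain is down to {1}, so position 5 = 1. So position 2 can't be 1.
Determined: position 4=5, position 5=1, position 8=9. The other positions each still have more than one consistent value. That makes 3.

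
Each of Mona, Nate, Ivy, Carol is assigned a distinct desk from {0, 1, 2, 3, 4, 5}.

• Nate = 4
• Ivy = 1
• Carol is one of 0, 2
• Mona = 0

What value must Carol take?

Mona has just one choice, so Mona = 0. Eliminate 0 elsewhere: Carol.
So Carol = 2.

2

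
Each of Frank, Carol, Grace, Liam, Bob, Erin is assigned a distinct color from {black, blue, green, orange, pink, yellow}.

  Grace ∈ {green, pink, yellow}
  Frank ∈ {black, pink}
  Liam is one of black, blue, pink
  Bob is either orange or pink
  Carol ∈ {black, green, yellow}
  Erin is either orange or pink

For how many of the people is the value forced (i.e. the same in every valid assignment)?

2

The 6 variables together cover exactly {black, blue, green, orange, pink, yellow} — 6 values for 6 variables — and blue appears only in Liam's list, so Liam = blue.
Bob and Erin share exactly the 2 values {orange, pink}; by pigeonhole those values go to them, so strike orange, pink from Frank, Grace.
Frank's domain is down to {black}, so Frank = black. So Carol can't be black.
Determined: Frank=black, Liam=blue. The other people each still have more than one consistent value. That makes 2.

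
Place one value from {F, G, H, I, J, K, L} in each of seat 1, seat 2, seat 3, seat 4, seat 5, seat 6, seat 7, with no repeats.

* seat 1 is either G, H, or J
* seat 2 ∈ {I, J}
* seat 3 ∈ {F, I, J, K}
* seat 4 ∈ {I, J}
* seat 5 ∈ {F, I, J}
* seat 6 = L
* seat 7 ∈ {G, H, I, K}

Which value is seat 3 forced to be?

K

seat 6 has just one choice, so seat 6 = L.
seat 2 and seat 4 between them cover only {I, J} — a naked pair. Remove those values from seat 1, seat 3, seat 5, seat 7.
seat 5 has just one choice, so seat 5 = F. Eliminate F elsewhere: seat 3.
So seat 3 = K.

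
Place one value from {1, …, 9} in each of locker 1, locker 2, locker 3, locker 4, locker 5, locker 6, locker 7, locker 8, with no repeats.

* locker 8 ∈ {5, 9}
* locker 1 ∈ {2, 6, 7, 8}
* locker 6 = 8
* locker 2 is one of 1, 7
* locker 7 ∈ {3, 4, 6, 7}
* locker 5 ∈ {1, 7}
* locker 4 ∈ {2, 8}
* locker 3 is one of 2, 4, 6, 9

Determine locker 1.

locker 6 has just one choice, so locker 6 = 8. Remove 8 from locker 1, locker 4.
locker 4 must be 2 (only option left). Remove 2 from locker 1, locker 3.
locker 2 and locker 5 between them cover only {1, 7} — a naked pair. Remove those values from locker 1, locker 7.
So locker 1 = 6.

6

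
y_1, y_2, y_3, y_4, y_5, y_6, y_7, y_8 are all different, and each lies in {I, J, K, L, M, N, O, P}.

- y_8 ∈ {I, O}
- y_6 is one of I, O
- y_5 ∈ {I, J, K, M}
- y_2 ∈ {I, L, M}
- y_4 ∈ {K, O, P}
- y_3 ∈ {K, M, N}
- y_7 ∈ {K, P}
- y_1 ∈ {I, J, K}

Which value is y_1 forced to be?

J

Among the 8 variables, L fits only y_2 (and all 8 values in {I, J, K, L, M, N, O, P} must be used), so y_2 = L.
The 7 still-open variables draw from only 7 values {I, J, K, M, N, O, P}, so each is used; only y_3 can be N, hence y_3 = N.
Among the 6 still-open variables, M fits only y_5 (and all 6 values in {I, J, K, M, O, P} must be used), so y_5 = M.
Among the 5 still-open variables, J fits only y_1 (and all 5 values in {I, J, K, O, P} must be used), so y_1 = J.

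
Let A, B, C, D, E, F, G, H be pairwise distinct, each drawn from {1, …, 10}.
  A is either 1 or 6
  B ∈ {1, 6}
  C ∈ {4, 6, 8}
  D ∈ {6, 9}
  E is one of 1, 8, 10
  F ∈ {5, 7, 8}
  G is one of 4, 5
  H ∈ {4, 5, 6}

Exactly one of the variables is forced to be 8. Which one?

The 8 variables together cover exactly {1, 4, 5, 6, 7, 8, 9, 10} — 8 values for 8 variables — and 7 appears only in F's list, so F = 7.
The 7 still-open variables together cover exactly {1, 4, 5, 6, 8, 9, 10} — 7 values for 7 variables — and 9 appears only in D's list, so D = 9.
Among the 6 still-open variables, 10 fits only E (and all 6 values in {1, 4, 5, 6, 8, 10} must be used), so E = 10.
The 5 still-open variables draw from only 5 values {1, 4, 5, 6, 8}, so each is used; only C can be 8, hence C = 8.

C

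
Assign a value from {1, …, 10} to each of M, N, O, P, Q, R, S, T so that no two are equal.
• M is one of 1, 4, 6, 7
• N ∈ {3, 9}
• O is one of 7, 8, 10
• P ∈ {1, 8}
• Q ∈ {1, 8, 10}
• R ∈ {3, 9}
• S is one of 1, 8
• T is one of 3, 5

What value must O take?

N and R share exactly the 2 values {3, 9}; by pigeonhole those values go to them, so strike 3, 9 from T.
T's domain is down to {5}, so T = 5.
The 2 variables P and S are confined to {1, 8}, which locks those values in; drop them from M, O, Q.
Q's domain is down to {10}, so Q = 10. So O can't be 10.
So O = 7.

7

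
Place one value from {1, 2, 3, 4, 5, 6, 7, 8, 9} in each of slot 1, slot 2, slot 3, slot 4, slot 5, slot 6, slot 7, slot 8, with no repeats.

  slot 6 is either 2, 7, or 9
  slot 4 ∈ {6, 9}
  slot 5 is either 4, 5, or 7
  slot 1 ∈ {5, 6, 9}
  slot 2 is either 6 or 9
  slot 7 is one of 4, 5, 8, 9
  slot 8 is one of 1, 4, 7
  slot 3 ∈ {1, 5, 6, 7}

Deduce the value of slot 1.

5

The 8 variables draw from only 8 values {1, 2, 4, 5, 6, 7, 8, 9}, so each is used; only slot 6 can be 2, hence slot 6 = 2.
The 7 still-open variables draw from only 7 values {1, 4, 5, 6, 7, 8, 9}, so each is used; only slot 7 can be 8, hence slot 7 = 8.
The 2 variables slot 2 and slot 4 are confined to {6, 9}, which locks those values in; drop them from slot 1, slot 3.
So slot 1 = 5.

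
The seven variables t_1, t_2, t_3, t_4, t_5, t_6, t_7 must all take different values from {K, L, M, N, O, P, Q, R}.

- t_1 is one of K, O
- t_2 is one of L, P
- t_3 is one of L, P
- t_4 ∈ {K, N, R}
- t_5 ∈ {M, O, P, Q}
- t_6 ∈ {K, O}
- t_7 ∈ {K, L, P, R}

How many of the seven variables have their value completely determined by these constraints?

The 2 variables t_1 and t_6 are confined to {K, O}, which locks those values in; drop them from t_4, t_5, t_7.
t_2 and t_3 share exactly the 2 values {L, P}; by pigeonhole those values go to them, so strike L, P from t_5, t_7.
t_7's domain is down to {R}, so t_7 = R. Remove R from t_4.
t_4's domain is down to {N}, so t_4 = N.
Determined: t_4=N, t_7=R. The other variables each still have more than one consistent value. That makes 2.

2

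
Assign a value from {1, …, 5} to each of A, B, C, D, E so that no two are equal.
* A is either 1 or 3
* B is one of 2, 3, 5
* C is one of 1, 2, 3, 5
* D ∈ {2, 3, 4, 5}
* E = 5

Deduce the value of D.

4

E must be 5 (only option left). Remove 5 from B, C, D.
Among the 4 still-open variables, 4 fits only D (and all 4 values in {1, 2, 3, 4} must be used), so D = 4.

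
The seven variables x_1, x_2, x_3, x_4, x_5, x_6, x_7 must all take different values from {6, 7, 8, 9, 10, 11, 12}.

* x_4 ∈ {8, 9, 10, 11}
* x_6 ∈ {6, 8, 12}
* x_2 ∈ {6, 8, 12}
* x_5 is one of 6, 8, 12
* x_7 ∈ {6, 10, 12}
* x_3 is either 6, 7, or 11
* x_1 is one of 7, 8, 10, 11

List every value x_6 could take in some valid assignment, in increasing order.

6, 8, 12

The 7 variables together cover exactly {6, 7, 8, 9, 10, 11, 12} — 7 values for 7 variables — and 9 appears only in x_4's list, so x_4 = 9.
x_2, x_5, x_6 share exactly the 3 values {6, 8, 12}; by pigeonhole those values go to them, so strike 6, 8, 12 from x_1, x_3, x_7.
x_7 has just one choice, so x_7 = 10. Strike 10 from x_1.
No further eliminations apply; x_6 can still be any of 6, 8, 12.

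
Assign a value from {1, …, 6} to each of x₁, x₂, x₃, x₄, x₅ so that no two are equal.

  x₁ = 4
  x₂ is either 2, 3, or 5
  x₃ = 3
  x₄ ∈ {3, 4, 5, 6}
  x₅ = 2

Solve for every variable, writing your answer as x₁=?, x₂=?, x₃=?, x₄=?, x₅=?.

x₁=4, x₂=5, x₃=3, x₄=6, x₅=2

x₁'s domain is down to {4}, so x₁ = 4. Remove 4 from x₄.
x₃ must be 3 (only option left). Strike 3 from x₂, x₄.
x₅ has just one choice, so x₅ = 2. Eliminate 2 elsewhere: x₂.
x₂ has just one choice, so x₂ = 5. Eliminate 5 elsewhere: x₄.
That leaves x₄ = 6.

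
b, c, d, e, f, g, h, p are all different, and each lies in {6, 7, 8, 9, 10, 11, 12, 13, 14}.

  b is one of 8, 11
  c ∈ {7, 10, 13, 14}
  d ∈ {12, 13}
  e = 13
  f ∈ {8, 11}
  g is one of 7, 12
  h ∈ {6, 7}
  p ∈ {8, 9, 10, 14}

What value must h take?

e must be 13 (only option left). Remove 13 from c, d.
d has just one choice, so d = 12. Strike 12 from g.
That leaves g = 7. Remove 7 from c, h.
So h = 6.

6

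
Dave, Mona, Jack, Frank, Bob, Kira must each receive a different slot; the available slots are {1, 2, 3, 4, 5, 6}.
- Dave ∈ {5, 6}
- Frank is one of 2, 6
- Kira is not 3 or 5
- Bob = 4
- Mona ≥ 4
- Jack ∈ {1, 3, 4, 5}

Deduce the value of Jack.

Bob must be 4 (only option left). Eliminate 4 elsewhere: Mona, Jack, Kira.
The 5 still-open variables together cover exactly {1, 2, 3, 5, 6} — 5 values for 5 variables — and 3 appears only in Jack's list, so Jack = 3.

3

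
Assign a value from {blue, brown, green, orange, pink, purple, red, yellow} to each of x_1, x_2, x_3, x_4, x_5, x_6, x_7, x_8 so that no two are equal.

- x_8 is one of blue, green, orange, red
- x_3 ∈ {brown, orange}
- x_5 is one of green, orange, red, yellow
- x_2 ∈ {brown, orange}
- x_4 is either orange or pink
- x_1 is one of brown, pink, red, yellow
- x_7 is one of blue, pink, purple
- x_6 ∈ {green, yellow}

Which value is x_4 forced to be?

Among the 8 variables, purple fits only x_7 (and all 8 values in {blue, brown, green, orange, pink, purple, red, yellow} must be used), so x_7 = purple.
Among the 7 still-open variables, blue fits only x_8 (and all 7 values in {blue, brown, green, orange, pink, red, yellow} must be used), so x_8 = blue.
The 2 variables x_2 and x_3 are confined to {brown, orange}, which locks those values in; drop them from x_1, x_4, x_5.
So x_4 = pink.

pink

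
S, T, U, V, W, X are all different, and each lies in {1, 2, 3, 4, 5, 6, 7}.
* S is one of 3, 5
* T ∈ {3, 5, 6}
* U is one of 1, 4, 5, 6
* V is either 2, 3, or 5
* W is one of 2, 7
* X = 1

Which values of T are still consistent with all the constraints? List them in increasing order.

3, 5, 6

X has just one choice, so X = 1. So U can't be 1.
No further eliminations apply; T can still be any of 3, 5, 6.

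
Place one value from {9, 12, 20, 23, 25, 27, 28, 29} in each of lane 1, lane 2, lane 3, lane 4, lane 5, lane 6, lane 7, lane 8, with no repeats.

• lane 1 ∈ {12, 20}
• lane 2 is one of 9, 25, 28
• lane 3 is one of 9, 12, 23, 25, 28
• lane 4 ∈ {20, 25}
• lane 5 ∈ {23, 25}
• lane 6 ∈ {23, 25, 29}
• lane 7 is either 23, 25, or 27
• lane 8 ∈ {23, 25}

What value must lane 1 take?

The 8 variables draw from only 8 values {9, 12, 20, 23, 25, 27, 28, 29}, so each is used; only lane 7 can be 27, hence lane 7 = 27.
Among the 7 still-open variables, 29 fits only lane 6 (and all 7 values in {9, 12, 20, 23, 25, 28, 29} must be used), so lane 6 = 29.
lane 5 and lane 8 between them cover only {23, 25} — a naked pair. Remove those values from lane 2, lane 3, lane 4.
lane 4 has just one choice, so lane 4 = 20. Eliminate 20 elsewhere: lane 1.
So lane 1 = 12.

12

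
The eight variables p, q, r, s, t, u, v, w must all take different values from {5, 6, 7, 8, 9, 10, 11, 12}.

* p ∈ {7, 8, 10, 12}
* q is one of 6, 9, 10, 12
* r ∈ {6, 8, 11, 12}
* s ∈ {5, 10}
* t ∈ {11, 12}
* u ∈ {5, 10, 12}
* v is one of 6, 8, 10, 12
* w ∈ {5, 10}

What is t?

11

The 8 variables draw from only 8 values {5, 6, 7, 8, 9, 10, 11, 12}, so each is used; only p can be 7, hence p = 7.
Among the 7 still-open variables, 9 fits only q (and all 7 values in {5, 6, 8, 9, 10, 11, 12} must be used), so q = 9.
s and w between them cover only {5, 10} — a naked pair. Remove those values from u, v.
u must be 12 (only option left). Eliminate 12 elsewhere: r, t, v.
So t = 11.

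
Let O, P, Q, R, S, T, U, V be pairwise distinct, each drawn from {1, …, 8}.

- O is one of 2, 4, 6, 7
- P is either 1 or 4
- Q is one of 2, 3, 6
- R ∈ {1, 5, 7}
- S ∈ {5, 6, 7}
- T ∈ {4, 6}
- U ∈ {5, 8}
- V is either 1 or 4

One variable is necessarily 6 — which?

T

Among the 8 variables, 3 fits only Q (and all 8 values in {1, 2, 3, 4, 5, 6, 7, 8} must be used), so Q = 3.
Among the 7 still-open variables, 2 fits only O (and all 7 values in {1, 2, 4, 5, 6, 7, 8} must be used), so O = 2.
The 6 still-open variables together cover exactly {1, 4, 5, 6, 7, 8} — 6 values for 6 variables — and 8 appears only in U's list, so U = 8.
The 2 variables P and V are confined to {1, 4}, which locks those values in; drop them from R, T.
So 6 goes to T.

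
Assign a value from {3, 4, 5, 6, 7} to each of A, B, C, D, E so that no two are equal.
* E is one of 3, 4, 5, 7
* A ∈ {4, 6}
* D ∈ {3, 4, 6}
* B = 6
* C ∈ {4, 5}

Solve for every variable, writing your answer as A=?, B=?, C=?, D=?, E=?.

A=4, B=6, C=5, D=3, E=7

B has just one choice, so B = 6. Remove 6 from A, D.
That leaves A = 4. Strike 4 from C, D, E.
C's domain is down to {5}, so C = 5. Remove 5 from E.
D's domain is down to {3}, so D = 3. Eliminate 3 elsewhere: E.
That leaves E = 7.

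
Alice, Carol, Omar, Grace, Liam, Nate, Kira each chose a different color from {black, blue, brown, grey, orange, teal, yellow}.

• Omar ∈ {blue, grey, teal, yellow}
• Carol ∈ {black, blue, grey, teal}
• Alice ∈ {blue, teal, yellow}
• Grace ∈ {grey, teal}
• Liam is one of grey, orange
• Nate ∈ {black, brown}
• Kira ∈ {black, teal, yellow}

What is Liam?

The 7 variables together cover exactly {black, blue, brown, grey, orange, teal, yellow} — 7 values for 7 variables — and brown appears only in Nate's list, so Nate = brown.
The 6 still-open variables draw from only 6 values {black, blue, grey, orange, teal, yellow}, so each is used; only Liam can be orange, hence Liam = orange.

orange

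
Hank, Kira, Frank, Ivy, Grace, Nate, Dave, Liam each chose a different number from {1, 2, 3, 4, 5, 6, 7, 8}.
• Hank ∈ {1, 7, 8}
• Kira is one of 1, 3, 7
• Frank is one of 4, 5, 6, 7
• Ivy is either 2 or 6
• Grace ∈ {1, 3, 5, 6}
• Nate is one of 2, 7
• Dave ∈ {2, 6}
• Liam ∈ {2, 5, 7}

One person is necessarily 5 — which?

The 8 variables together cover exactly {1, 2, 3, 4, 5, 6, 7, 8} — 8 values for 8 variables — and 4 appears only in Frank's list, so Frank = 4.
Among the 7 still-open variables, 8 fits only Hank (and all 7 values in {1, 2, 3, 5, 6, 7, 8} must be used), so Hank = 8.
Ivy and Dave share exactly the 2 values {2, 6}; by pigeonhole those values go to them, so strike 2, 6 from Grace, Nate, Liam.
Nate has just one choice, so Nate = 7. So Kira, Liam can't be 7.
So 5 goes to Liam.

Liam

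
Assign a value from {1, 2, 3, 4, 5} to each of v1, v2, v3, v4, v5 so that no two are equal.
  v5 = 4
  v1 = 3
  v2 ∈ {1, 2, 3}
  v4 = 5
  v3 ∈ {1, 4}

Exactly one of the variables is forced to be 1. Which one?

v3

v1's domain is down to {3}, so v1 = 3. Strike 3 from v2.
v4 must be 5 (only option left).
v5 has just one choice, so v5 = 4. So v3 can't be 4.
So 1 goes to v3.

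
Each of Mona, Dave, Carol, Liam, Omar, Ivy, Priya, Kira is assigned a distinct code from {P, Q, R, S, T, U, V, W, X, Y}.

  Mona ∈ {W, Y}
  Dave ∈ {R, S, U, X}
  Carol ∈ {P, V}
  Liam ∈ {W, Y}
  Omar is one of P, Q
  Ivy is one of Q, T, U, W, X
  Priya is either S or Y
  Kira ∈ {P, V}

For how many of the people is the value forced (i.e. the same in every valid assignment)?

2

Mona and Liam share exactly the 2 values {W, Y}; by pigeonhole those values go to them, so strike W, Y from Ivy, Priya.
That leaves Priya = S. So Dave can't be S.
The 2 variables Carol and Kira are confined to {P, V}, which locks those values in; drop them from Omar.
Omar has just one choice, so Omar = Q. Eliminate Q elsewhere: Ivy.
Determined: Omar=Q, Priya=S. The other people each still have more than one consistent value. That makes 2.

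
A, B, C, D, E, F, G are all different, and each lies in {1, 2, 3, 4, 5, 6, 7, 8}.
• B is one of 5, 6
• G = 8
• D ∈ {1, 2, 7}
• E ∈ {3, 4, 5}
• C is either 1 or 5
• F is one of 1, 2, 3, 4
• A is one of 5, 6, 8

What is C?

1

G must be 8 (only option left). So A can't be 8.
A and B share exactly the 2 values {5, 6}; by pigeonhole those values go to them, so strike 5, 6 from C, E.
So C = 1.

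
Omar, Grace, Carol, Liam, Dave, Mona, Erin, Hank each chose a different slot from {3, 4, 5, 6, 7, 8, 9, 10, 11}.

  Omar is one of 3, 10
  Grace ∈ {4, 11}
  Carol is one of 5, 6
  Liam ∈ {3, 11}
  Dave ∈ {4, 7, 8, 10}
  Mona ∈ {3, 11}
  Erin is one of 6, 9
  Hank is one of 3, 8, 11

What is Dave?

Liam and Mona share exactly the 2 values {3, 11}; by pigeonhole those values go to them, so strike 3, 11 from Omar, Grace, Hank.
That leaves Omar = 10. Eliminate 10 elsewhere: Dave.
That leaves Grace = 4. Strike 4 from Dave.
Hank has just one choice, so Hank = 8. Eliminate 8 elsewhere: Dave.
So Dave = 7.

7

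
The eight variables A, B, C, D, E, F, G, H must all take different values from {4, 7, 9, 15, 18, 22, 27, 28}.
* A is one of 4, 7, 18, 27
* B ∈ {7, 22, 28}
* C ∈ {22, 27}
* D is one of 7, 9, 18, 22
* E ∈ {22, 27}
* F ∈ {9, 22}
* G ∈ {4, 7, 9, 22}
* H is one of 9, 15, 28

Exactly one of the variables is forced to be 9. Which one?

The 8 variables draw from only 8 values {4, 7, 9, 15, 18, 22, 27, 28}, so each is used; only H can be 15, hence H = 15.
Among the 7 still-open variables, 28 fits only B (and all 7 values in {4, 7, 9, 18, 22, 27, 28} must be used), so B = 28.
C and E share exactly the 2 values {22, 27}; by pigeonhole those values go to them, so strike 22, 27 from A, D, F, G.
So 9 goes to F.

F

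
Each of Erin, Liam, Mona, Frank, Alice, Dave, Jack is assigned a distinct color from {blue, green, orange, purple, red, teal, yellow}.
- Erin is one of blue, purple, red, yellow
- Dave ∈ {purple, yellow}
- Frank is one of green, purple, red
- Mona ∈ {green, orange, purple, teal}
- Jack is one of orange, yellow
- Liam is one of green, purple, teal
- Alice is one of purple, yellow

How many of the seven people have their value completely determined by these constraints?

3

Among the 7 variables, blue fits only Erin (and all 7 values in {blue, green, orange, purple, red, teal, yellow} must be used), so Erin = blue.
The 6 still-open variables draw from only 6 values {green, orange, purple, red, teal, yellow}, so each is used; only Frank can be red, hence Frank = red.
Alice and Dave between them cover only {purple, yellow} — a naked pair. Remove those values from Liam, Mona, Jack.
That leaves Jack = orange. Eliminate orange elsewhere: Mona.
Determined: Erin=blue, Frank=red, Jack=orange. The other people each still have more than one consistent value. That makes 3.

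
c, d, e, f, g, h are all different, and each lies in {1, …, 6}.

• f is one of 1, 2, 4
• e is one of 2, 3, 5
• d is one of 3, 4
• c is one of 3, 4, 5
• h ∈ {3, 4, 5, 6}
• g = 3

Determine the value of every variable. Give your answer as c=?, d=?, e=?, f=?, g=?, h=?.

c=5, d=4, e=2, f=1, g=3, h=6

g has just one choice, so g = 3. Remove 3 from c, d, e, h.
That leaves d = 4. Remove 4 from c, f, h.
c has just one choice, so c = 5. Remove 5 from e, h.
e must be 2 (only option left). Remove 2 from f.
f must be 1 (only option left).
h's domain is down to {6}, so h = 6.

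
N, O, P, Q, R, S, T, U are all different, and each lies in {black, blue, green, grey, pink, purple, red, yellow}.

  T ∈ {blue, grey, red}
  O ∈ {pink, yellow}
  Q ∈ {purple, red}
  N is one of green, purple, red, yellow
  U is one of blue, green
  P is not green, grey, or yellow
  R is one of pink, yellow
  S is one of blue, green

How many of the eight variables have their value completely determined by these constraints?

The 8 variables draw from only 8 values {black, blue, green, grey, pink, purple, red, yellow}, so each is used; only P can be black, hence P = black.
Among the 7 still-open variables, grey fits only T (and all 7 values in {blue, green, grey, pink, purple, red, yellow} must be used), so T = grey.
O and R share exactly the 2 values {pink, yellow}; by pigeonhole those values go to them, so strike pink, yellow from N.
The 2 variables S and U are confined to {blue, green}, which locks those values in; drop them from N.
Determined: P=black, T=grey. The other variables each still have more than one consistent value. That makes 2.

2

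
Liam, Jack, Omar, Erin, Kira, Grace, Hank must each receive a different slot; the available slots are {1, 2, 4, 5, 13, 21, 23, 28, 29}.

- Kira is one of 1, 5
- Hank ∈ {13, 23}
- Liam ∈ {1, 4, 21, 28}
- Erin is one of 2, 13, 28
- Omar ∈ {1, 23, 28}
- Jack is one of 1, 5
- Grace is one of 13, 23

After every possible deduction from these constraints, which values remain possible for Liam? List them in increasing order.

4, 21

The 2 variables Jack and Kira are confined to {1, 5}, which locks those values in; drop them from Liam, Omar.
Grace and Hank share exactly the 2 values {13, 23}; by pigeonhole those values go to them, so strike 13, 23 from Omar, Erin.
That leaves Omar = 28. Remove 28 from Liam, Erin.
Erin's domain is down to {2}, so Erin = 2.
No further eliminations apply; Liam can still be any of 4, 21.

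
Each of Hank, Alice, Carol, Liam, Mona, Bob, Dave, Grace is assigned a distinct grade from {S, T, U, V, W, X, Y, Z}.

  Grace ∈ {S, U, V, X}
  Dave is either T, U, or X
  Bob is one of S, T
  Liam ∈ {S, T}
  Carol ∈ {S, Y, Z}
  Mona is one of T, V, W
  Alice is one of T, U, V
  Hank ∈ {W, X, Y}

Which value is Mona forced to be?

The 8 variables draw from only 8 values {S, T, U, V, W, X, Y, Z}, so each is used; only Carol can be Z, hence Carol = Z.
Among the 7 still-open variables, Y fits only Hank (and all 7 values in {S, T, U, V, W, X, Y} must be used), so Hank = Y.
The 6 still-open variables draw from only 6 values {S, T, U, V, W, X}, so each is used; only Mona can be W, hence Mona = W.

W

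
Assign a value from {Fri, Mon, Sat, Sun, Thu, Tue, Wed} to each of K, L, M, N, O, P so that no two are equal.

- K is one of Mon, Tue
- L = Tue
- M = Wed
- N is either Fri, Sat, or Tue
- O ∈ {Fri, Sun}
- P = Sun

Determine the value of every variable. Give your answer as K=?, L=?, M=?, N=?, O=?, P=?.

L has just one choice, so L = Tue. Remove Tue from K, N.
M's domain is down to {Wed}, so M = Wed.
P's domain is down to {Sun}, so P = Sun. Eliminate Sun elsewhere: O.
That leaves K = Mon.
That leaves O = Fri. Strike Fri from N.
N has just one choice, so N = Sat.

K=Mon, L=Tue, M=Wed, N=Sat, O=Fri, P=Sun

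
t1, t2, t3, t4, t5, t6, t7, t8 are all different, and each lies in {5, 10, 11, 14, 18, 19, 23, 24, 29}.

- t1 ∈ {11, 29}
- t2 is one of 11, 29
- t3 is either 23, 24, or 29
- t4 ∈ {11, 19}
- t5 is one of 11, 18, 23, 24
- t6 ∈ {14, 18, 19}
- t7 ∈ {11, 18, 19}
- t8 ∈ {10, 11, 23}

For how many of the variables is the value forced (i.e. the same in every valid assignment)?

4

Among the 8 variables, 10 fits only t8 (and all 8 values in {10, 11, 14, 18, 19, 23, 24, 29} must be used), so t8 = 10.
Among the 7 still-open variables, 14 fits only t6 (and all 7 values in {11, 14, 18, 19, 23, 24, 29} must be used), so t6 = 14.
t1 and t2 share exactly the 2 values {11, 29}; by pigeonhole those values go to them, so strike 11, 29 from t3, t4, t5, t7.
t4 must be 19 (only option left). Eliminate 19 elsewhere: t7.
That leaves t7 = 18. Strike 18 from t5.
Determined: t4=19, t6=14, t7=18, t8=10. The other variables each still have more than one consistent value. That makes 4.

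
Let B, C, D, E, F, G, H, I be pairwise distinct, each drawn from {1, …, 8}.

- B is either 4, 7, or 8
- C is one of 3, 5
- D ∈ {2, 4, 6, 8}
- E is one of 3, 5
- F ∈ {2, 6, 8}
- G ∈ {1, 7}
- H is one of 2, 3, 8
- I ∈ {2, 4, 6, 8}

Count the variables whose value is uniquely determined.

Among the 8 variables, 1 fits only G (and all 8 values in {1, 2, 3, 4, 5, 6, 7, 8} must be used), so G = 1.
Among the 7 still-open variables, 7 fits only B (and all 7 values in {2, 3, 4, 5, 6, 7, 8} must be used), so B = 7.
The 2 variables C and E are confined to {3, 5}, which locks those values in; drop them from H.
Determined: B=7, G=1. The other variables each still have more than one consistent value. That makes 2.

2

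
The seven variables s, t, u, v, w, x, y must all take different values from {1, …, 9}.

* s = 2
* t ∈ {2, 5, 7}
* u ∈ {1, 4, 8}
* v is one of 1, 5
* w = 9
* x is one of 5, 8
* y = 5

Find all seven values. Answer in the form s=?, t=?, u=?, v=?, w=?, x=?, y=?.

s=2, t=7, u=4, v=1, w=9, x=8, y=5

s's domain is down to {2}, so s = 2. Strike 2 from t.
w's domain is down to {9}, so w = 9.
y's domain is down to {5}, so y = 5. Strike 5 from t, v, x.
t's domain is down to {7}, so t = 7.
That leaves v = 1. Strike 1 from u.
That leaves x = 8. So u can't be 8.
u's domain is down to {4}, so u = 4.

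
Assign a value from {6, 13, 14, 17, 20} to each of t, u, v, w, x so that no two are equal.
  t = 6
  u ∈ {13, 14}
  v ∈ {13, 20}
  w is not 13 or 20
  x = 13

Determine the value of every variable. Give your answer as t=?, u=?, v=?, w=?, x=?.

t has just one choice, so t = 6. So w can't be 6.
x has just one choice, so x = 13. Eliminate 13 elsewhere: u, v.
u's domain is down to {14}, so u = 14. Remove 14 from w.
v's domain is down to {20}, so v = 20.
w has just one choice, so w = 17.

t=6, u=14, v=20, w=17, x=13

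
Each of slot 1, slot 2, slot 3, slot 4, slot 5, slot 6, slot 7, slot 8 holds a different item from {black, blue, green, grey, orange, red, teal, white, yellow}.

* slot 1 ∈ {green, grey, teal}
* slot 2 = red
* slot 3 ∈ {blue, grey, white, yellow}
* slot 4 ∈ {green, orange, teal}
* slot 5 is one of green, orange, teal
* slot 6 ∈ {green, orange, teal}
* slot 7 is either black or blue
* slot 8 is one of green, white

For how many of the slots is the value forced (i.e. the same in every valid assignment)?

slot 2 must be red (only option left).
slot 4, slot 5, slot 6 share exactly the 3 values {green, orange, teal}; by pigeonhole those values go to them, so strike green, orange, teal from slot 1, slot 8.
That leaves slot 1 = grey. Strike grey from slot 3.
slot 8 must be white (only option left). Remove white from slot 3.
Determined: slot 1=grey, slot 2=red, slot 8=white. The other slots each still have more than one consistent value. That makes 3.

3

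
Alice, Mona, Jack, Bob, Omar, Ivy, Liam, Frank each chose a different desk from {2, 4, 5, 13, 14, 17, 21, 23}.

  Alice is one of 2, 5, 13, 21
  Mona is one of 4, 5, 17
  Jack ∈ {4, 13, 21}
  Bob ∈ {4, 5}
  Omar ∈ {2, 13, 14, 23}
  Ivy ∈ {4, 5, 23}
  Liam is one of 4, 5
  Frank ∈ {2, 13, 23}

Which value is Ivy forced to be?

Among the 8 variables, 14 fits only Omar (and all 8 values in {2, 4, 5, 13, 14, 17, 21, 23} must be used), so Omar = 14.
Among the 7 still-open variables, 17 fits only Mona (and all 7 values in {2, 4, 5, 13, 17, 21, 23} must be used), so Mona = 17.
Bob and Liam share exactly the 2 values {4, 5}; by pigeonhole those values go to them, so strike 4, 5 from Alice, Jack, Ivy.
So Ivy = 23.

23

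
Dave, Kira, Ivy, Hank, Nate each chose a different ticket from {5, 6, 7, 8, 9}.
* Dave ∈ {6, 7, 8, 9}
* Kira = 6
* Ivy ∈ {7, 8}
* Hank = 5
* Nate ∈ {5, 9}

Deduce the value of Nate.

Kira has just one choice, so Kira = 6. Eliminate 6 elsewhere: Dave.
Hank must be 5 (only option left). Strike 5 from Nate.
So Nate = 9.

9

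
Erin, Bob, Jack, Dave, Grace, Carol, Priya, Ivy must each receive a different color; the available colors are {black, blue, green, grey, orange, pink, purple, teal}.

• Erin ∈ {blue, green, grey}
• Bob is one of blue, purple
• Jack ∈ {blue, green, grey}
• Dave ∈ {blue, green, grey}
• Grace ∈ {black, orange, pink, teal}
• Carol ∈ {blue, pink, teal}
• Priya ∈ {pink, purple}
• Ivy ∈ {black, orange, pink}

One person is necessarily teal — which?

Carol

The 3 variables Erin, Jack, Dave are confined to {blue, green, grey}, which locks those values in; drop them from Bob, Carol.
Bob's domain is down to {purple}, so Bob = purple. Eliminate purple elsewhere: Priya.
Priya must be pink (only option left). Strike pink from Grace, Carol, Ivy.
So teal goes to Carol.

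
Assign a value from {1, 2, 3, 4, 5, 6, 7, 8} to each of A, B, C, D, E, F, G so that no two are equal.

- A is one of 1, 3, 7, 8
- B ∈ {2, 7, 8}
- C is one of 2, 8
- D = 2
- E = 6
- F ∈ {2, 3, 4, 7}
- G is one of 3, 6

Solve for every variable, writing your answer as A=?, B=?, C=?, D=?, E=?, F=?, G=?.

A=1, B=7, C=8, D=2, E=6, F=4, G=3

D has just one choice, so D = 2. Remove 2 from B, C, F.
That leaves E = 6. Strike 6 from G.
G must be 3 (only option left). Remove 3 from A, F.
C's domain is down to {8}, so C = 8. Remove 8 from A, B.
That leaves B = 7. Strike 7 from A, F.
That leaves F = 4.
A must be 1 (only option left).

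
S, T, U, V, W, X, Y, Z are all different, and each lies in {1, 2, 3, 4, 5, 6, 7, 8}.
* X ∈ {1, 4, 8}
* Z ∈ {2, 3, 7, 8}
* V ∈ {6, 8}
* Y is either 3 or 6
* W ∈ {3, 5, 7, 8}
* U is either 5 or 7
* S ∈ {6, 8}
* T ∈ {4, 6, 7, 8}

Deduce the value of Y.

3

The 8 variables together cover exactly {1, 2, 3, 4, 5, 6, 7, 8} — 8 values for 8 variables — and 1 appears only in X's list, so X = 1.
The 7 still-open variables draw from only 7 values {2, 3, 4, 5, 6, 7, 8}, so each is used; only Z can be 2, hence Z = 2.
The 6 still-open variables draw from only 6 values {3, 4, 5, 6, 7, 8}, so each is used; only T can be 4, hence T = 4.
S and V between them cover only {6, 8} — a naked pair. Remove those values from W, Y.
So Y = 3.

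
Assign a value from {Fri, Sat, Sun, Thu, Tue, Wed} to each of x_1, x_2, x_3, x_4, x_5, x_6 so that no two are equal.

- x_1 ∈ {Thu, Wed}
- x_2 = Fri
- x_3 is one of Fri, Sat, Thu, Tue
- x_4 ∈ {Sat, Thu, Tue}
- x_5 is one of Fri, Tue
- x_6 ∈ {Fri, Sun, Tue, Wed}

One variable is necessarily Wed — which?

x_1

x_2's domain is down to {Fri}, so x_2 = Fri. Strike Fri from x_3, x_5, x_6.
x_5 must be Tue (only option left). Strike Tue from x_3, x_4, x_6.
Among the 4 still-open variables, Sun fits only x_6 (and all 4 values in {Sat, Sun, Thu, Wed} must be used), so x_6 = Sun.
Among the 3 still-open variables, Wed fits only x_1 (and all 3 values in {Sat, Thu, Wed} must be used), so x_1 = Wed.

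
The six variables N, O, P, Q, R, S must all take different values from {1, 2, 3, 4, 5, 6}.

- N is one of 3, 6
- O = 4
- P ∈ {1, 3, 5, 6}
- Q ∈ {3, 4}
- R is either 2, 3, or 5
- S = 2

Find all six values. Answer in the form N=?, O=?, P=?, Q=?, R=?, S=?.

O has just one choice, so O = 4. Eliminate 4 elsewhere: Q.
Q has just one choice, so Q = 3. Remove 3 from N, P, R.
S must be 2 (only option left). Strike 2 from R.
That leaves N = 6. Eliminate 6 elsewhere: P.
R's domain is down to {5}, so R = 5. Remove 5 from P.
P must be 1 (only option left).

N=6, O=4, P=1, Q=3, R=5, S=2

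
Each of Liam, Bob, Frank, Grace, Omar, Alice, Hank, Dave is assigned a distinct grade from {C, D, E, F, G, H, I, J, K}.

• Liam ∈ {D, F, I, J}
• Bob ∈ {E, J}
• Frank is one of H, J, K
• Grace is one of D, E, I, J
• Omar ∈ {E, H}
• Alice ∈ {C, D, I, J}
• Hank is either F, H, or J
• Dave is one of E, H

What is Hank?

The 8 variables together cover exactly {C, D, E, F, H, I, J, K} — 8 values for 8 variables — and C appears only in Alice's list, so Alice = C.
Among the 7 still-open variables, K fits only Frank (and all 7 values in {D, E, F, H, I, J, K} must be used), so Frank = K.
The 2 variables Omar and Dave are confined to {E, H}, which locks those values in; drop them from Bob, Grace, Hank.
Bob's domain is down to {J}, so Bob = J. Strike J from Liam, Grace, Hank.
So Hank = F.

F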